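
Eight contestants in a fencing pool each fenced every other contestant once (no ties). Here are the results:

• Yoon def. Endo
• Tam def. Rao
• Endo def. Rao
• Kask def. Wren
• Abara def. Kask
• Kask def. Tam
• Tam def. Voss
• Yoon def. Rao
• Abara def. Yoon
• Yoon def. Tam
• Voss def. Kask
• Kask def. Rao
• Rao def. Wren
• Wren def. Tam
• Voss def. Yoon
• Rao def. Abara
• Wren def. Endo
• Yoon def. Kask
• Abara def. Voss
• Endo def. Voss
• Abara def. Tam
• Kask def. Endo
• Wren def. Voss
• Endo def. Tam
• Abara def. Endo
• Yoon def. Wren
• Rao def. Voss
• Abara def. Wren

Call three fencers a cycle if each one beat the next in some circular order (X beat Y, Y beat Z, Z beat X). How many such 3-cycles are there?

Win totals: Voss 2, Wren 3, Endo 3, Kask 4, Abara 6, Rao 3, Yoon 5, Tam 2.
A fencer with w wins dominates both others in C(w,2) triples; summing gives 1 + 3 + 3 + 6 + 15 + 3 + 10 + 1 = 42 transitive triples.
Total triples C(8,3) = 56, so cyclic triples = 56 − 42 = 14.

14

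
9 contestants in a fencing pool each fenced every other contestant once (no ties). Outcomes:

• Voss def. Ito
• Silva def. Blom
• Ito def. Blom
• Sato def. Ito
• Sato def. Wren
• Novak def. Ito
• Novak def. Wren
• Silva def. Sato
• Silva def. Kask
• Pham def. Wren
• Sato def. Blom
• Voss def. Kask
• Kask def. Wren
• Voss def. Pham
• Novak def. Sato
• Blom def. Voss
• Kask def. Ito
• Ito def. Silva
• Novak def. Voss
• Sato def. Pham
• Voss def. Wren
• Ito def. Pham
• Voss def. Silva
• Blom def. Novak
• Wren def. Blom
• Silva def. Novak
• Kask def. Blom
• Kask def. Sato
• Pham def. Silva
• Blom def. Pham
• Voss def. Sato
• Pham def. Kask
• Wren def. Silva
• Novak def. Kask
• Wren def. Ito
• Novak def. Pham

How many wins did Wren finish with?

3

Wren's results: beat Ito, Blom, Silva; lost to Novak, Voss, Sato, Kask, Pham.
That is 3 wins.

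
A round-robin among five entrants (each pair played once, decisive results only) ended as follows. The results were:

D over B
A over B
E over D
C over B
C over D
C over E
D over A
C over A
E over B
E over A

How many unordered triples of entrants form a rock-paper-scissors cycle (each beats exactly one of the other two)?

Win totals: A 1, B 0, C 4, D 2, E 3.
An entrant with w wins dominates both others in C(w,2) triples; summing gives 0 + 0 + 6 + 1 + 3 = 10 transitive triples.
Total triples C(5,3) = 10, so cyclic triples = 10 − 10 = 0.

0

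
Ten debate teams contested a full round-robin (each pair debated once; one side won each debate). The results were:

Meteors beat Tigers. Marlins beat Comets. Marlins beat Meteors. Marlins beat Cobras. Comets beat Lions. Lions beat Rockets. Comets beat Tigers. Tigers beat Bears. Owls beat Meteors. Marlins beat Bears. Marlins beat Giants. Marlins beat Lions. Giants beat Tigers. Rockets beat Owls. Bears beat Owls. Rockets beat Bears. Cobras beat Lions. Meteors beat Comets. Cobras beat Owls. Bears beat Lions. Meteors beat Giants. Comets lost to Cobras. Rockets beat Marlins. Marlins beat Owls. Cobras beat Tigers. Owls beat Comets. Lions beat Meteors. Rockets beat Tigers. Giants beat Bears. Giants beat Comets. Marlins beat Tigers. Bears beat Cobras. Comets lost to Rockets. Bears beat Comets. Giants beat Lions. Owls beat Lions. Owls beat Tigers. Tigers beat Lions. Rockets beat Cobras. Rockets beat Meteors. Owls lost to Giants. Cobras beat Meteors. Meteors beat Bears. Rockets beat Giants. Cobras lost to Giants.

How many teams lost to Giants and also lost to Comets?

2

Giants beat: Bears, Owls, Cobras, Comets, Lions, Tigers.
Comets beat: Lions, Tigers.
Both beat: Lions, Tigers — 2.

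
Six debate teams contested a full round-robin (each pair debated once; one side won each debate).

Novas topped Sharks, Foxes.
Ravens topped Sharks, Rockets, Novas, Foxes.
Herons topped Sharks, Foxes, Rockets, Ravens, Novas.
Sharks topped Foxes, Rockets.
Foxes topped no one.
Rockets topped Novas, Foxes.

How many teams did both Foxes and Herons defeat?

Foxes beat: no one.
Herons beat: Rockets, Foxes, Sharks, Ravens, Novas.
No one was beaten by both.

0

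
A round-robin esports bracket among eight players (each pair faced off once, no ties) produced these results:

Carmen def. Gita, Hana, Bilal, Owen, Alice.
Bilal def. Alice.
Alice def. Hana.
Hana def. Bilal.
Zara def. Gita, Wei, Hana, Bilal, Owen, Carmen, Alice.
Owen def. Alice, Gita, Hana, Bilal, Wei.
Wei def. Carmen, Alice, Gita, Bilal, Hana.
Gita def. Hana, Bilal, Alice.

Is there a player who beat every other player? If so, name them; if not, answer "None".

Zara has 7 wins out of 7 opponents — a perfect record.

Zara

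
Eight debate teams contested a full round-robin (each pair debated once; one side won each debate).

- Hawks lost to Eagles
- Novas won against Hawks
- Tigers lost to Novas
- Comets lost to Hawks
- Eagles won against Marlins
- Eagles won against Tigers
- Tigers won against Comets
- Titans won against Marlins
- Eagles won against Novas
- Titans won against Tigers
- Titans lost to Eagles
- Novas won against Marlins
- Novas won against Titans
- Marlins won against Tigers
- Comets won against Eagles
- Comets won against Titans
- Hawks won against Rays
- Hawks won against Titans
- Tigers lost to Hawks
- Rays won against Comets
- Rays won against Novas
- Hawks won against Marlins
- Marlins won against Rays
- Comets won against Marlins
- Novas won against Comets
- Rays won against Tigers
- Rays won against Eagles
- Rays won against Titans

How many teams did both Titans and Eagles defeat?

Titans beat: Tigers, Marlins.
Eagles beat: Hawks, Tigers, Novas, Marlins, Titans.
Both beat: Tigers, Marlins — 2.

2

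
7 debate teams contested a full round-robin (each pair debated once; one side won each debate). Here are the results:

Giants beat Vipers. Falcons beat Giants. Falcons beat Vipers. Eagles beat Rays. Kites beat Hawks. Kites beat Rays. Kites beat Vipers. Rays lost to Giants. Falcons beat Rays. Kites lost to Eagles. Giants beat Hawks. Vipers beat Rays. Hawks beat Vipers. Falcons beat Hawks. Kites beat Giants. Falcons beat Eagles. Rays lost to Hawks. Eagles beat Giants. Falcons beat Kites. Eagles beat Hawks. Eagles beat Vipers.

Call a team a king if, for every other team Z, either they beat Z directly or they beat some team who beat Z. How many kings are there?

Vipers cannot reach Hawks, Eagles, Kites, Falcons, Giants in two steps.
Hawks cannot reach Eagles, Kites, Falcons, Giants in two steps.
Rays cannot reach Vipers, Hawks, Eagles, Kites, Falcons, Giants in two steps.
Eagles cannot reach Falcons in two steps.
Kites cannot reach Eagles, Falcons in two steps.
Falcons reaches everyone (king).
Giants cannot reach Eagles, Kites, Falcons in two steps.
Kings: Falcons — 1.

1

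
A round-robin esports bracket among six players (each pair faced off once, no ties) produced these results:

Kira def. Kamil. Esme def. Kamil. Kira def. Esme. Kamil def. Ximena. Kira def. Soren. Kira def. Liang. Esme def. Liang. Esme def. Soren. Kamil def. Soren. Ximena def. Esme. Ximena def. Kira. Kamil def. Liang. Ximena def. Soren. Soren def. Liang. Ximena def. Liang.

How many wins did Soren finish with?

1

Soren's results: beat Liang; lost to Kamil, Ximena, Esme, Kira.
That is 1 win.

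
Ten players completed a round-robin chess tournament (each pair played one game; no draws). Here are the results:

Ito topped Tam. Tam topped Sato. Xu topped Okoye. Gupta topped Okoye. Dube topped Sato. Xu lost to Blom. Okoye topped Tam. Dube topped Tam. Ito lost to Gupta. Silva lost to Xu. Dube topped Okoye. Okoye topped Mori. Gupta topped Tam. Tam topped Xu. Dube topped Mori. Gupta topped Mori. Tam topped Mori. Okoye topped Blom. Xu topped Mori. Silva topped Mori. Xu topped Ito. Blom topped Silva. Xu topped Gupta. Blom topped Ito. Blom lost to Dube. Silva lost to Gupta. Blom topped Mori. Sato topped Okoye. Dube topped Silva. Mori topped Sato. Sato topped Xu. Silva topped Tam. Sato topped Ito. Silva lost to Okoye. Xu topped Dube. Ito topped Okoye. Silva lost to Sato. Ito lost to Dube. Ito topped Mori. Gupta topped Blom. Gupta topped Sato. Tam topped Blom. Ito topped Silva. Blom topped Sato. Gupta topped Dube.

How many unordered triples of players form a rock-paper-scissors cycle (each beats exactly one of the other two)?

Win totals: Dube 7, Mori 1, Okoye 4, Sato 4, Ito 4, Silva 2, Xu 6, Blom 5, Tam 4, Gupta 8.
A player with w wins dominates both others in C(w,2) triples; summing gives 21 + 0 + 6 + 6 + 6 + 1 + 15 + 10 + 6 + 28 = 99 transitive triples.
Total triples C(10,3) = 120, so cyclic triples = 120 − 99 = 21.

21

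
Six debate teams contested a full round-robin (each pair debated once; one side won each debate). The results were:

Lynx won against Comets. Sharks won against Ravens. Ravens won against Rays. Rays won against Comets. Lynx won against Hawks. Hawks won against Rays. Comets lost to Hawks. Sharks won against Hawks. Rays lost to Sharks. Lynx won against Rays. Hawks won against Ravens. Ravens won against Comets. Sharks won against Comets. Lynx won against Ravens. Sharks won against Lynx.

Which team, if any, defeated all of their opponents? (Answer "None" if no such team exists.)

Sharks

Sharks has 5 wins out of 5 opponents — a perfect record.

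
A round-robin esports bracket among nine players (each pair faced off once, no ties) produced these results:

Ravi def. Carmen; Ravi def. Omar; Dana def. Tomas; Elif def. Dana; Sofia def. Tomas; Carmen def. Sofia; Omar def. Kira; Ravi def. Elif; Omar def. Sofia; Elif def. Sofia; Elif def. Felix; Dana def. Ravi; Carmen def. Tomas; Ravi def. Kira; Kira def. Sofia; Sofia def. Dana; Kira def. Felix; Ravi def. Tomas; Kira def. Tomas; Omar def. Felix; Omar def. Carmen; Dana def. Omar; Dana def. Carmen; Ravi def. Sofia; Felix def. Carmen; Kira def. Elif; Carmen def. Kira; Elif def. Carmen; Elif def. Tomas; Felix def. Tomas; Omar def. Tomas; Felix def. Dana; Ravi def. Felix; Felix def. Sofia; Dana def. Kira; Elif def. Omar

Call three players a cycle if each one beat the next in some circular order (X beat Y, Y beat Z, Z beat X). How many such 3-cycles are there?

Win totals: Felix 4, Carmen 3, Kira 4, Omar 5, Tomas 0, Elif 6, Sofia 2, Ravi 7, Dana 5.
A player with w wins dominates both others in C(w,2) triples; summing gives 6 + 3 + 6 + 10 + 0 + 15 + 1 + 21 + 10 = 72 transitive triples.
Total triples C(9,3) = 84, so cyclic triples = 84 − 72 = 12.

12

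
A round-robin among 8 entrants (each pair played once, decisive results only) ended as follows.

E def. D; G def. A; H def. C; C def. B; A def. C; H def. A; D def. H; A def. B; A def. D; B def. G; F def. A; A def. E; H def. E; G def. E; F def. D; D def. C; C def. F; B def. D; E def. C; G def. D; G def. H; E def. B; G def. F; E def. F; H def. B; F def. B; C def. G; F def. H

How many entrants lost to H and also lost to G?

H beat: A, B, C, E.
G beat: A, D, E, F, H.
Both beat: A, E — 2.

2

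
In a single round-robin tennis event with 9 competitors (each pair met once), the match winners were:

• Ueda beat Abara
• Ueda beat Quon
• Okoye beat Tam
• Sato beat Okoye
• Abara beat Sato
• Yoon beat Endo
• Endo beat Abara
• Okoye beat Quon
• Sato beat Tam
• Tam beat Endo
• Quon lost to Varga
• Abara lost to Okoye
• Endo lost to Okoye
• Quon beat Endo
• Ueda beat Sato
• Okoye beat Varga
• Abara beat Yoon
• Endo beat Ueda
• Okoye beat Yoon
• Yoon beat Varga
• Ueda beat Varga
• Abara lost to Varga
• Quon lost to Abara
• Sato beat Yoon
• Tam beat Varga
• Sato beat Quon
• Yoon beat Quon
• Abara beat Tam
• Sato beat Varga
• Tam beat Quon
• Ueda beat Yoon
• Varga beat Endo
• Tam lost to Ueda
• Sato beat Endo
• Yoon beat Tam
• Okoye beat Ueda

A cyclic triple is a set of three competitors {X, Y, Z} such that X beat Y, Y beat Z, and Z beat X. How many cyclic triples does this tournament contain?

Win totals: Tam 3, Ueda 6, Varga 3, Yoon 4, Quon 1, Okoye 7, Abara 4, Endo 2, Sato 6.
A competitor with w wins dominates both others in C(w,2) triples; summing gives 3 + 15 + 3 + 6 + 0 + 21 + 6 + 1 + 15 = 70 transitive triples.
Total triples C(9,3) = 84, so cyclic triples = 84 − 70 = 14.

14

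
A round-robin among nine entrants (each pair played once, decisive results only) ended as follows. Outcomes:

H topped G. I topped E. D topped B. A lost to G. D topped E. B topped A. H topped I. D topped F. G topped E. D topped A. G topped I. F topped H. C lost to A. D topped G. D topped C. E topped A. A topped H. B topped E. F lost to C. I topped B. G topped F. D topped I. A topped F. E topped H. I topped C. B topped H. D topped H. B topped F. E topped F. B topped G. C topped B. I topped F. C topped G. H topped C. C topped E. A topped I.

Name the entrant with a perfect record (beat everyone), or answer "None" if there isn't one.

D has 8 wins out of 8 opponents — a perfect record.

D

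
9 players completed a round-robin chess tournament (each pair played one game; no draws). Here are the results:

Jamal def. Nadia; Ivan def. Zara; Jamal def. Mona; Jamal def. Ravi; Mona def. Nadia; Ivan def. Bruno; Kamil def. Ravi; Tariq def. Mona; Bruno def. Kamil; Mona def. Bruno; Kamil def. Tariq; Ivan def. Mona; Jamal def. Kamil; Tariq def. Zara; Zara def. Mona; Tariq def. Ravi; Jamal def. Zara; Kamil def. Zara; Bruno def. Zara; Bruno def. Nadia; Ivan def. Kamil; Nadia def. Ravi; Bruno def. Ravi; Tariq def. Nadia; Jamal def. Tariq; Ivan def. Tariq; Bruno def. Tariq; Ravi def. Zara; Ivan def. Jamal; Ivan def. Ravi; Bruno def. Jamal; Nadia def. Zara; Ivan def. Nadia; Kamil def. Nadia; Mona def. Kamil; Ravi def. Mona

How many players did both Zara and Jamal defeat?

1

Zara beat: Mona.
Jamal beat: Zara, Tariq, Mona, Nadia, Ravi, Kamil.
Both beat: Mona — 1.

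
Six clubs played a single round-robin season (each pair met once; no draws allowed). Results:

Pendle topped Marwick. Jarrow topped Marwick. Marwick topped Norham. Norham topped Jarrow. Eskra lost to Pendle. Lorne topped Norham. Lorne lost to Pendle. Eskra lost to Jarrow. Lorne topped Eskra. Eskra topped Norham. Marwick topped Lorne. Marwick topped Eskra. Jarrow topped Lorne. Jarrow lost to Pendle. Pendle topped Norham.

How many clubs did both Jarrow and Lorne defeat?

1

Jarrow beat: Marwick, Lorne, Eskra.
Lorne beat: Eskra, Norham.
Both beat: Eskra — 1.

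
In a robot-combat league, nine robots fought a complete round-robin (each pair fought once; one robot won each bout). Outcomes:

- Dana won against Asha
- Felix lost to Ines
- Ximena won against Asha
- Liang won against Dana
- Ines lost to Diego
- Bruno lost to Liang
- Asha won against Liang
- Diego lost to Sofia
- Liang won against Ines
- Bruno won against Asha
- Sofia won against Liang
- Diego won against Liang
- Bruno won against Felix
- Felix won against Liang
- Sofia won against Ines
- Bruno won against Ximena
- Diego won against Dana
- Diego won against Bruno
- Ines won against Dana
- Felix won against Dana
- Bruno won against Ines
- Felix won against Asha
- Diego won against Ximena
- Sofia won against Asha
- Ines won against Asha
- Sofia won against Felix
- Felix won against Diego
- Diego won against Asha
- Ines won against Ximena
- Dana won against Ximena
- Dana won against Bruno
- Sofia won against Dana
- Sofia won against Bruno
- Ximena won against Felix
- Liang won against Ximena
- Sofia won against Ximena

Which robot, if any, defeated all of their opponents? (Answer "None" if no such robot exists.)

Sofia

Sofia has 8 wins out of 8 opponents — a perfect record.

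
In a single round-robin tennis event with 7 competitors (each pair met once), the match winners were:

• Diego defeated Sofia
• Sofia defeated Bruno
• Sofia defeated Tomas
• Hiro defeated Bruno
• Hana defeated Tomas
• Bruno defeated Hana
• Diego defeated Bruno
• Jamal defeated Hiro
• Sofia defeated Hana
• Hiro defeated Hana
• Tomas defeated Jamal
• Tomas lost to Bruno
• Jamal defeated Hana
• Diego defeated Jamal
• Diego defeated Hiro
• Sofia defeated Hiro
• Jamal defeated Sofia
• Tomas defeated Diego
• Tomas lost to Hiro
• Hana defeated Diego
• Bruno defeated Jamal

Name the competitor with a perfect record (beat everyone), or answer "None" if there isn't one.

None

Highest win total is Sofia with 4 (out of 6 possible).
Sofia lost to Jamal, Diego, so no competitor went undefeated.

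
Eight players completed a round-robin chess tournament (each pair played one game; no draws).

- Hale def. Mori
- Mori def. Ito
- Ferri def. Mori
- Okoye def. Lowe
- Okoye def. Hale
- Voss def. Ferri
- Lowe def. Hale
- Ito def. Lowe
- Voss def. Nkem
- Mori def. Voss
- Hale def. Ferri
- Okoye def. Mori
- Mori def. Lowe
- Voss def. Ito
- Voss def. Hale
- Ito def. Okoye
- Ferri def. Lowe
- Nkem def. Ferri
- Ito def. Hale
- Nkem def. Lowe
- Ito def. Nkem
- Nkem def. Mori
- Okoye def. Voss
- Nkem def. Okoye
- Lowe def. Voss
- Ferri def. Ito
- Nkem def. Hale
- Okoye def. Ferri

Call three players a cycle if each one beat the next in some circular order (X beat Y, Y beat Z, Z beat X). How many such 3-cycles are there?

Win totals: Mori 3, Okoye 5, Lowe 2, Ferri 3, Ito 4, Hale 2, Nkem 5, Voss 4.
A player with w wins dominates both others in C(w,2) triples; summing gives 3 + 10 + 1 + 3 + 6 + 1 + 10 + 6 = 40 transitive triples.
Total triples C(8,3) = 56, so cyclic triples = 56 − 40 = 16.

16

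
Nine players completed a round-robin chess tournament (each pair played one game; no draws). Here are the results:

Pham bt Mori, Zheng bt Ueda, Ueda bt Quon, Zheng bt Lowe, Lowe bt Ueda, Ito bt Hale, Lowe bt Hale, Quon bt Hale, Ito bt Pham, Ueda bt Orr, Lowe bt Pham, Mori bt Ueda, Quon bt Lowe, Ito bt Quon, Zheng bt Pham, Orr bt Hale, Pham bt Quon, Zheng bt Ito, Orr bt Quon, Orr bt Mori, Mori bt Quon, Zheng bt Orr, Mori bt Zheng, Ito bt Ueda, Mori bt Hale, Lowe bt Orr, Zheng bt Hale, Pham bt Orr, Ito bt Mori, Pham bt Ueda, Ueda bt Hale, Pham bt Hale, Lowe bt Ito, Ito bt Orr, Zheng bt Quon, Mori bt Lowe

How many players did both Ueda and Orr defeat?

2

Ueda beat: Quon, Hale, Orr.
Orr beat: Mori, Quon, Hale.
Both beat: Quon, Hale — 2.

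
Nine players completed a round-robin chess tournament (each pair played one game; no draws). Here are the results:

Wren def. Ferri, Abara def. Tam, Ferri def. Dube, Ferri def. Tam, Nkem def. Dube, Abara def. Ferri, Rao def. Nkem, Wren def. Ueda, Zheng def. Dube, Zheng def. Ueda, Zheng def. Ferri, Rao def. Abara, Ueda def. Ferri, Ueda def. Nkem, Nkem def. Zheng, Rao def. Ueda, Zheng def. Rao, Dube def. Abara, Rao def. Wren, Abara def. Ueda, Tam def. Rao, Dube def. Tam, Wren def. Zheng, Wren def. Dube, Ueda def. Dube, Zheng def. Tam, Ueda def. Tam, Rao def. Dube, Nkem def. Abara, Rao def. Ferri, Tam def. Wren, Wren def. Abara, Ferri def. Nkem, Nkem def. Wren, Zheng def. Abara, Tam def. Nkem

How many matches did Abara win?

3

Abara's results: beat Ueda, Ferri, Tam; lost to Nkem, Wren, Dube, Zheng, Rao.
That is 3 wins.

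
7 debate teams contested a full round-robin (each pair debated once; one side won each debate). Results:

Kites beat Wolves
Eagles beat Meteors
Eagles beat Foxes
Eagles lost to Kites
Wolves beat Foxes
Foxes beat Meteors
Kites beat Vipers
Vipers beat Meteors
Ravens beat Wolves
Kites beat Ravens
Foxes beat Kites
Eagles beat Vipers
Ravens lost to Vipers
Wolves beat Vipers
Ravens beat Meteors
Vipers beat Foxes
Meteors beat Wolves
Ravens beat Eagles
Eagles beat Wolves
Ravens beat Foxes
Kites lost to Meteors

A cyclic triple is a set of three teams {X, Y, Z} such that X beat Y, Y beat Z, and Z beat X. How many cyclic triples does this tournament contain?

11

Win totals: Wolves 2, Eagles 4, Foxes 2, Vipers 3, Meteors 2, Ravens 4, Kites 4.
A team with w wins dominates both others in C(w,2) triples; summing gives 1 + 6 + 1 + 3 + 1 + 6 + 6 = 24 transitive triples.
Total triples C(7,3) = 35, so cyclic triples = 35 − 24 = 11.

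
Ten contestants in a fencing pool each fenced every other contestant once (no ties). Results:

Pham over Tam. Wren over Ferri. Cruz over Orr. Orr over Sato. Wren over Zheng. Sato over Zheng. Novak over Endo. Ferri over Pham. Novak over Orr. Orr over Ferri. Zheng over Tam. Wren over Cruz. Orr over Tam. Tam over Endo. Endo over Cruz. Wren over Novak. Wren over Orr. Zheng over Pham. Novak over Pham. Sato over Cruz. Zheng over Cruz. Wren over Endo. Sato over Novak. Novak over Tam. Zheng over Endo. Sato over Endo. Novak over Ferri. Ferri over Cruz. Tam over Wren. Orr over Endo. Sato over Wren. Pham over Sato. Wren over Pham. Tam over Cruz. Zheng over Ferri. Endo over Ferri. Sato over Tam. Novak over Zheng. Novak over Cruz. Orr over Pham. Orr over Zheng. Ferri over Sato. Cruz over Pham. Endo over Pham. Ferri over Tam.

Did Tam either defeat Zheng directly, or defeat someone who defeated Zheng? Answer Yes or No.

Tam did not beat Zheng directly.
Tam beat Endo, Wren, Cruz. Of those, Wren beat Zheng.

Yes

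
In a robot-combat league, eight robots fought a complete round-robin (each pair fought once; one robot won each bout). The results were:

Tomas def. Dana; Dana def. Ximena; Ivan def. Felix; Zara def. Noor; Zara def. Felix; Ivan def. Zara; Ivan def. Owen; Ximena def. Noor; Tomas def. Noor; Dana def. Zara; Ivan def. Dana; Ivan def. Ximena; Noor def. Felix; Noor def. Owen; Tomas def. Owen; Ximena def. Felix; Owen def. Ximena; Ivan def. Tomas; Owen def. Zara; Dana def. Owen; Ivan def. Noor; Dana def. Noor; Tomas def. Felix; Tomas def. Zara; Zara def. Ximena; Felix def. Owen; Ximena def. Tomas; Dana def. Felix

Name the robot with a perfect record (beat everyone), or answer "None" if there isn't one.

Ivan has 7 wins out of 7 opponents — a perfect record.

Ivan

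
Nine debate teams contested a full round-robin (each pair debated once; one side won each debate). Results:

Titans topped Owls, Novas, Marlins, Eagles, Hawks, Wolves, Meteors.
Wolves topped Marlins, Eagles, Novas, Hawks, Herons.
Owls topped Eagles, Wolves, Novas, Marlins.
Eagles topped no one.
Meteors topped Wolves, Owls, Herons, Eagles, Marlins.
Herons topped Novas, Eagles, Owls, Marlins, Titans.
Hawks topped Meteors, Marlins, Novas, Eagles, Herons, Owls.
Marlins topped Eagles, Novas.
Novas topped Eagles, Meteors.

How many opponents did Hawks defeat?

Hawks' results: beat Herons, Owls, Novas, Meteors, Eagles, Marlins; lost to Wolves, Titans.
That is 6 wins.

6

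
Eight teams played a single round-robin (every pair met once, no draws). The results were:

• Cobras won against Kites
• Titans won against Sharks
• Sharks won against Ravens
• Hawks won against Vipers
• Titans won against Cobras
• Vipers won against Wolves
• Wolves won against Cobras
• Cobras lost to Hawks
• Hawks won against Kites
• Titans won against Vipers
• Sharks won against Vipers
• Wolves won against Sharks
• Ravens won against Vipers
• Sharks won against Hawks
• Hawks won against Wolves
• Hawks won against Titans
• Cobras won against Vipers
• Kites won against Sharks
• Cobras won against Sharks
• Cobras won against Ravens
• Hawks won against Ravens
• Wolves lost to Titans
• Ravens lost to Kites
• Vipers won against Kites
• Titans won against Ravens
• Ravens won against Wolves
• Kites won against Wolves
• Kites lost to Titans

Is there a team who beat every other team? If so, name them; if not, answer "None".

Highest win total is Titans with 6 (out of 7 possible).
Titans lost to Hawks, so no team went undefeated.

None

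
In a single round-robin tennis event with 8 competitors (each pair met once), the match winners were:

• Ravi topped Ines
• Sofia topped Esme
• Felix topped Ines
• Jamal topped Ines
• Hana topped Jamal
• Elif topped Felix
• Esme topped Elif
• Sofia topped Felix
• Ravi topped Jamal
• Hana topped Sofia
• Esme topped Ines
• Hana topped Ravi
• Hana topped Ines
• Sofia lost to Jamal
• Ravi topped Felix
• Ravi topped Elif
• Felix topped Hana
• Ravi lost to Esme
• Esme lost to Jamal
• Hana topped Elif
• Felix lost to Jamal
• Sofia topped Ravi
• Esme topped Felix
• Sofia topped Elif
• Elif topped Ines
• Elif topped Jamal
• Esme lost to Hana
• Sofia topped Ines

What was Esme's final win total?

4

Esme's results: beat Ines, Elif, Felix, Ravi; lost to Sofia, Hana, Jamal.
That is 4 wins.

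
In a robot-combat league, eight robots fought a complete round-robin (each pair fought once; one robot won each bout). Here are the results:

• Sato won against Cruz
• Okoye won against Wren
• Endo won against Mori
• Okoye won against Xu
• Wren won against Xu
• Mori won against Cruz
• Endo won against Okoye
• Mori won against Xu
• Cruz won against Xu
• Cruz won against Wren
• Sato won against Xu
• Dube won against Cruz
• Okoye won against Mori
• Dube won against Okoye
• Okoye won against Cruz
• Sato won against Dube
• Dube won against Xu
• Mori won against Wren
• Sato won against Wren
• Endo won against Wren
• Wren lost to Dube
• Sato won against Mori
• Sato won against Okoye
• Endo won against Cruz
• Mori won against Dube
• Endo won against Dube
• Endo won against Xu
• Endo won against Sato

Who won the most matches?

Endo

Win totals: Xu 0, Cruz 2, Okoye 4, Dube 4, Sato 6, Mori 4, Wren 1, Endo 7.
Endo leads with 7 wins (next highest: 6).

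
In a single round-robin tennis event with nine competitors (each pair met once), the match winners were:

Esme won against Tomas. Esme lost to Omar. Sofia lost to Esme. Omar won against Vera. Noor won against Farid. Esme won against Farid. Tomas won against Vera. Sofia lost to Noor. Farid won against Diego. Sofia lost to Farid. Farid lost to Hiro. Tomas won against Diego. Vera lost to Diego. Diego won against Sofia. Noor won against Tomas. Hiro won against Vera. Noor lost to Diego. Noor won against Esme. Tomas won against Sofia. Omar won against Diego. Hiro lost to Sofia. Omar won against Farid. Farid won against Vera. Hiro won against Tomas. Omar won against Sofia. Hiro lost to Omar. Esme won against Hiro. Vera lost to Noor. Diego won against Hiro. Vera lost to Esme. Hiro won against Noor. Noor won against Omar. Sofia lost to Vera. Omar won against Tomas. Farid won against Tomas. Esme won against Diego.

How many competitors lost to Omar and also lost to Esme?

Omar beat: Farid, Vera, Tomas, Hiro, Diego, Sofia, Esme.
Esme beat: Farid, Vera, Tomas, Hiro, Diego, Sofia.
Both beat: Farid, Vera, Tomas, Hiro, Diego, Sofia — 6.

6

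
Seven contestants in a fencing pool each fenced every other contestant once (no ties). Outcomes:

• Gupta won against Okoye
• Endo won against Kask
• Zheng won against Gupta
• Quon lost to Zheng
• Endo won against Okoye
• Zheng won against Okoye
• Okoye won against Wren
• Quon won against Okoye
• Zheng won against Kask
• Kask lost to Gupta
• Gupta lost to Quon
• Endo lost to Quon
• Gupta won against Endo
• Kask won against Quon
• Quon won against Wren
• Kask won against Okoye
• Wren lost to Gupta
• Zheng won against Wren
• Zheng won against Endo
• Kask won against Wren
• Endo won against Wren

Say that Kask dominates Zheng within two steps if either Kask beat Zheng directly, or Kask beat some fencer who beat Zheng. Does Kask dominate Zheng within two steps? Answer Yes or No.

No

Kask did not beat Zheng directly.
Kask beat Okoye, Wren, Quon, but each of them lost to Zheng. No two-step path.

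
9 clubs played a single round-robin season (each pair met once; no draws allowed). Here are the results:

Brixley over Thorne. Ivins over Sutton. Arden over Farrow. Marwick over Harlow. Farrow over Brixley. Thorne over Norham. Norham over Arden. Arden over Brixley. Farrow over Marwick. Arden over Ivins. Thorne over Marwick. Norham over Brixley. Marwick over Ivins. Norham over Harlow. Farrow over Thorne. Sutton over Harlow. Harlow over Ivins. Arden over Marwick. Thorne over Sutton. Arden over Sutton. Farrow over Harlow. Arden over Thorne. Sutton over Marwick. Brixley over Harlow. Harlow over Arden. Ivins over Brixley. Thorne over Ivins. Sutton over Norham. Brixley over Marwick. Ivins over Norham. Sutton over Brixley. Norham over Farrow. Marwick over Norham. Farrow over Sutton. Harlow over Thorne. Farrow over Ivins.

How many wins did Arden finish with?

6

Arden's results: beat Thorne, Ivins, Marwick, Brixley, Sutton, Farrow; lost to Norham, Harlow.
That is 6 wins.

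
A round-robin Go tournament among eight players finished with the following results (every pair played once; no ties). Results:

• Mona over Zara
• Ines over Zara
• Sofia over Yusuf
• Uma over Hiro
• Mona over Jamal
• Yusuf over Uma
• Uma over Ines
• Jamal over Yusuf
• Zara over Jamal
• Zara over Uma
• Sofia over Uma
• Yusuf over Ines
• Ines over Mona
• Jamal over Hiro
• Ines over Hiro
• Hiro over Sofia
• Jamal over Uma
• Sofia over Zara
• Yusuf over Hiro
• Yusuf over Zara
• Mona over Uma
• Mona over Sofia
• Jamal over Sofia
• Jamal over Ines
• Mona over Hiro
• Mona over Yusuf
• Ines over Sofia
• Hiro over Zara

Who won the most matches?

Win totals: Yusuf 4, Uma 2, Mona 6, Jamal 5, Sofia 3, Zara 2, Ines 4, Hiro 2.
Mona leads with 6 wins (next highest: 5).

Mona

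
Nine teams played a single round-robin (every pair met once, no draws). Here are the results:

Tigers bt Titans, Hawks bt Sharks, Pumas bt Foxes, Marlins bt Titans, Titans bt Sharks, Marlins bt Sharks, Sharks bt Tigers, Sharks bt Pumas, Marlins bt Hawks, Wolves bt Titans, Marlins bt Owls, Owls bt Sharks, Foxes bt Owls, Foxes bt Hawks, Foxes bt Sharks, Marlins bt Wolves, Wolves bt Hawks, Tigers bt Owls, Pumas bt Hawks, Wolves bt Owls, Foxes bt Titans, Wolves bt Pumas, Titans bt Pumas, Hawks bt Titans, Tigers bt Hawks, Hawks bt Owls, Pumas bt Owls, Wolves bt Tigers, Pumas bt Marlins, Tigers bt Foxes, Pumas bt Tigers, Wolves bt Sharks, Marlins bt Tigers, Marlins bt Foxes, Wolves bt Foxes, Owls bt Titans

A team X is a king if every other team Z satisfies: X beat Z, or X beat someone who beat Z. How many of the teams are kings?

Owls cannot reach Marlins, Hawks, Wolves, Foxes in two steps.
Marlins reaches everyone (king).
Sharks cannot reach Wolves in two steps.
Titans cannot reach Wolves in two steps.
Pumas reaches everyone (king).
Hawks cannot reach Marlins, Wolves, Foxes in two steps.
Wolves reaches everyone (king).
Foxes cannot reach Marlins, Wolves in two steps.
Tigers cannot reach Marlins, Wolves in two steps.
Kings: Marlins, Pumas, Wolves — 3.

3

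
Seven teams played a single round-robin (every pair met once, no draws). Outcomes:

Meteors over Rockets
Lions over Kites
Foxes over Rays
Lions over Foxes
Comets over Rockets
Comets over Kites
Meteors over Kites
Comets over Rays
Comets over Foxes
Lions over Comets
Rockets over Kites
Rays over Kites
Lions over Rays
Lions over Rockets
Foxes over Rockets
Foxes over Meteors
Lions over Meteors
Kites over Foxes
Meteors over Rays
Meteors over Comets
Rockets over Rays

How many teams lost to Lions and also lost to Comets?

4

Lions beat: Rays, Meteors, Foxes, Comets, Kites, Rockets.
Comets beat: Rays, Foxes, Kites, Rockets.
Both beat: Rays, Foxes, Kites, Rockets — 4.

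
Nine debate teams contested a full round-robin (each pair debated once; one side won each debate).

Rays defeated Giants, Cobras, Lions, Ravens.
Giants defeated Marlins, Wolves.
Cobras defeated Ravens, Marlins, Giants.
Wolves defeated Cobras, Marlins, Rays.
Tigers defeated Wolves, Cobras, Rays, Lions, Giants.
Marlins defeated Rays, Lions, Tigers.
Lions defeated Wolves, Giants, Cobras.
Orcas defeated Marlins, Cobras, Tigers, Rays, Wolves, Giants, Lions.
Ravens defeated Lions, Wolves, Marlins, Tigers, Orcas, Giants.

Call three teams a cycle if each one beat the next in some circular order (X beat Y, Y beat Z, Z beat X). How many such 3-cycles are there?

Win totals: Ravens 6, Wolves 3, Lions 3, Marlins 3, Orcas 7, Rays 4, Giants 2, Cobras 3, Tigers 5.
A team with w wins dominates both others in C(w,2) triples; summing gives 15 + 3 + 3 + 3 + 21 + 6 + 1 + 3 + 10 = 65 transitive triples.
Total triples C(9,3) = 84, so cyclic triples = 84 − 65 = 19.

19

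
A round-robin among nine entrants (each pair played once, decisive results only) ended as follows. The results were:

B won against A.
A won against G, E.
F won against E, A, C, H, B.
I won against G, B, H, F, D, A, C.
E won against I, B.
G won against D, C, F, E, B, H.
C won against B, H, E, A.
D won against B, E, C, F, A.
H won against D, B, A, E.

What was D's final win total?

5

D's results: beat A, B, C, E, F; lost to G, H, I.
That is 5 wins.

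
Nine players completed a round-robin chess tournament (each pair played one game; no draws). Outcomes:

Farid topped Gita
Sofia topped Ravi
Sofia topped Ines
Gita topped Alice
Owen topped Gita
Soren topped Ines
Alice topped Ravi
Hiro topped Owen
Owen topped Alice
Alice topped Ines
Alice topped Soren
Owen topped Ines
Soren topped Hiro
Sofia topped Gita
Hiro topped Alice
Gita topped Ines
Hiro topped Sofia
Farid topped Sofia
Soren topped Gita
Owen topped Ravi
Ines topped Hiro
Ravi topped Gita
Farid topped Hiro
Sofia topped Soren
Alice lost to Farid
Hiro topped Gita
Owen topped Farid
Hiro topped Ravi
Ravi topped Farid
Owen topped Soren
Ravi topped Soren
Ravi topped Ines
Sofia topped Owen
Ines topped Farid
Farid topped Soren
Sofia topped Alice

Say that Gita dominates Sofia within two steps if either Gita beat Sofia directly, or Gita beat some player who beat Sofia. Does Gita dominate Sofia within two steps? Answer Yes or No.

No

Gita did not beat Sofia directly.
Gita beat Ines, Alice, but each of them lost to Sofia. No two-step path.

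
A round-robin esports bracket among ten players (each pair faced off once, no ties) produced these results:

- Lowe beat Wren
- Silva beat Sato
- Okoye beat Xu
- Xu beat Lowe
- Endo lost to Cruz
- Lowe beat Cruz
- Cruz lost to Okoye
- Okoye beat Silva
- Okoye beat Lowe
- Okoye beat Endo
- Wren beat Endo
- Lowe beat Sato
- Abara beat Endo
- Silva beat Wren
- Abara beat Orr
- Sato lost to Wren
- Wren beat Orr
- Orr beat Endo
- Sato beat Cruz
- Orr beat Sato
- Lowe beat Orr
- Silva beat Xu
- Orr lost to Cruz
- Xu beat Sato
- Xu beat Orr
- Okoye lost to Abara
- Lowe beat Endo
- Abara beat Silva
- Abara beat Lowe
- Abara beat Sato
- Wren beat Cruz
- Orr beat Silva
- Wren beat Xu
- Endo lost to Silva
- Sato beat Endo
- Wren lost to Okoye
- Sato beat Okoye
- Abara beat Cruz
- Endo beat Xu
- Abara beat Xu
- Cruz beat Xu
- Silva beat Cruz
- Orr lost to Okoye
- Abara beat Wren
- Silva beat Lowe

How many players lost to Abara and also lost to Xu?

3

Abara beat: Xu, Lowe, Cruz, Endo, Orr, Silva, Wren, Sato, Okoye.
Xu beat: Lowe, Orr, Sato.
Both beat: Lowe, Orr, Sato — 3.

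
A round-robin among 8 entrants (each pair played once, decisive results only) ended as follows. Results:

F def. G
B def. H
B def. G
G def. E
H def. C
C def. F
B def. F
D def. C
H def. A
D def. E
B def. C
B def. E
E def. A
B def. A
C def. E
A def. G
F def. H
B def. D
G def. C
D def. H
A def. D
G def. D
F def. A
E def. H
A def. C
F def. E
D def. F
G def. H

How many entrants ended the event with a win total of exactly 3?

1

Win totals: A 3, B 7, C 2, D 4, E 2, F 4, G 4, H 2.
Exactly 3: A — 1 entrant.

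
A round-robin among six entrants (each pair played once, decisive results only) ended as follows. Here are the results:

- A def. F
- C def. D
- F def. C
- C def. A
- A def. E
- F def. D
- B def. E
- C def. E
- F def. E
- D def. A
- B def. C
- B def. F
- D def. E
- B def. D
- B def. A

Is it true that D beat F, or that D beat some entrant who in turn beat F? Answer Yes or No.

D did not beat F directly.
D beat A, E. Of those, A beat F.

Yes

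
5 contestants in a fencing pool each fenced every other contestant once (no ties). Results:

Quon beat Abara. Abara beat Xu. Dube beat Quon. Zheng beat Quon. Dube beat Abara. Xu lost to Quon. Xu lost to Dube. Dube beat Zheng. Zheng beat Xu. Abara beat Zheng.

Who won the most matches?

Dube

Win totals: Quon 2, Dube 4, Xu 0, Abara 2, Zheng 2.
Dube leads with 4 wins (next highest: 2).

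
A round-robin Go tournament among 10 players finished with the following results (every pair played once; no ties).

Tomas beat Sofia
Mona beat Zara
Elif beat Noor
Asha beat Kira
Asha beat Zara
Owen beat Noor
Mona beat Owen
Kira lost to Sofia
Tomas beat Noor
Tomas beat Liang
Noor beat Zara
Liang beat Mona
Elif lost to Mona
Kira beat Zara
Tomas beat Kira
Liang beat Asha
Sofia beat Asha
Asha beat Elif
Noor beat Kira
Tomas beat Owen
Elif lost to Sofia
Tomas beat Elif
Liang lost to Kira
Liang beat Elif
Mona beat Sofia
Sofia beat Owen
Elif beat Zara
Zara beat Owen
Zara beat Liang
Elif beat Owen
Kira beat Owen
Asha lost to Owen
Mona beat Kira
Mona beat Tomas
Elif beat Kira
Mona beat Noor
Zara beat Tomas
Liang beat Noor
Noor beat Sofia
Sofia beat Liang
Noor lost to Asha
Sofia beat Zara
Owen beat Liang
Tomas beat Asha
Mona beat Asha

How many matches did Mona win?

8

Mona's results: beat Asha, Elif, Zara, Sofia, Noor, Kira, Tomas, Owen; lost to Liang.
That is 8 wins.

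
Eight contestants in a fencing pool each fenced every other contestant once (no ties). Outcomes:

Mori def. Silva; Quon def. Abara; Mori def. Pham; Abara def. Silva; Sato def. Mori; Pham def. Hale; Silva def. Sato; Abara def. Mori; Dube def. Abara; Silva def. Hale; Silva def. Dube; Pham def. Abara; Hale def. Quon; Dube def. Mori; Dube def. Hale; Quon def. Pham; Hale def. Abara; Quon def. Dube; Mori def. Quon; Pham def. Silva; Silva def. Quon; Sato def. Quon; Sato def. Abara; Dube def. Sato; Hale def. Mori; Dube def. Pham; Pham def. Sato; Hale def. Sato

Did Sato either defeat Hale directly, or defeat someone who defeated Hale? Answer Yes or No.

Sato did not beat Hale directly.
Sato beat Quon, Abara, Mori, but each of them lost to Hale. No two-step path.

No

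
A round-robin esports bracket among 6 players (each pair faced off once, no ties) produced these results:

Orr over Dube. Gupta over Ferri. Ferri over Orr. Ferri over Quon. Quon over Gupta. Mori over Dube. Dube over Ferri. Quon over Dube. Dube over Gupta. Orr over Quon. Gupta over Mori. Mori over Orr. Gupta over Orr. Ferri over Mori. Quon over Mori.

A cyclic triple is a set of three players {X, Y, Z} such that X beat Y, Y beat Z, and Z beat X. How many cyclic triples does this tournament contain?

8

Of the C(6,3) = 20 triples, the cyclic ones are: {Quon, Gupta, Ferri}; {Quon, Gupta, Orr}; {Quon, Ferri, Dube}; {Quon, Mori, Orr}; {Gupta, Mori, Dube}; {Gupta, Dube, Orr}; {Ferri, Mori, Dube}; {Ferri, Dube, Orr}.
That is 8.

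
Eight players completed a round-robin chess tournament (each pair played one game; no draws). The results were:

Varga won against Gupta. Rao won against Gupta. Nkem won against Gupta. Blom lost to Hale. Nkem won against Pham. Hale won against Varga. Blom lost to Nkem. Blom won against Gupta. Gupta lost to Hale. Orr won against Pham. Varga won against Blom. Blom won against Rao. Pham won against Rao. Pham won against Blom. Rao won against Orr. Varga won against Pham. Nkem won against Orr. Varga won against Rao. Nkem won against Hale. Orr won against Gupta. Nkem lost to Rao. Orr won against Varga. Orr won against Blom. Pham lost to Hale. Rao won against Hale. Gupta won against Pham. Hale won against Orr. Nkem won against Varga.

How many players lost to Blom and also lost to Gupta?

Blom beat: Gupta, Rao.
Gupta beat: Pham.
No one was beaten by both.

0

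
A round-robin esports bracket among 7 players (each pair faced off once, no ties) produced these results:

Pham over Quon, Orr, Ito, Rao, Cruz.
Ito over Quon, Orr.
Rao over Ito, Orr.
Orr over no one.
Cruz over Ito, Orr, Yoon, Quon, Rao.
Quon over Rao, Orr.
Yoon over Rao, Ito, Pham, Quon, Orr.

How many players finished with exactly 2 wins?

3

Win totals: Ito 2, Pham 5, Rao 2, Cruz 5, Quon 2, Yoon 5, Orr 0.
Exactly 2: Ito, Rao, Quon — 3 players.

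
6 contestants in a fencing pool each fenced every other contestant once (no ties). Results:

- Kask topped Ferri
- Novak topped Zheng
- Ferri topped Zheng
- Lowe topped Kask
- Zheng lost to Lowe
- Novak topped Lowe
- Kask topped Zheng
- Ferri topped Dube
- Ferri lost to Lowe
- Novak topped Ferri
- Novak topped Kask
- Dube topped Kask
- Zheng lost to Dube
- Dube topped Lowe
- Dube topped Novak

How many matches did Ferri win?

Ferri's results: beat Dube, Zheng; lost to Lowe, Kask, Novak.
That is 2 wins.

2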